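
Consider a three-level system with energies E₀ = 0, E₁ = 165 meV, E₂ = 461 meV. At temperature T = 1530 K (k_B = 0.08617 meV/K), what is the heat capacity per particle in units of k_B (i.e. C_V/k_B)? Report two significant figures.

k_BT = 0.08617 × 1530 K = 131.8 meV.
Eᵢ/kT = 0, 1.252, 3.498.
Z = Σ e^(−Eᵢ/kT) = e^(−0) + e^(−1.252) + e^(−3.498) = 1.000 + 0.2859 + 0.03026 = 1.316.
⟨E⟩ = 46.45 meV, ⟨E²⟩ = 10800 meV².
C_V/k_B = (⟨E²⟩ − ⟨E⟩²)/(kT)² = (10800 − 2158)/17370 = 0.50.

0.50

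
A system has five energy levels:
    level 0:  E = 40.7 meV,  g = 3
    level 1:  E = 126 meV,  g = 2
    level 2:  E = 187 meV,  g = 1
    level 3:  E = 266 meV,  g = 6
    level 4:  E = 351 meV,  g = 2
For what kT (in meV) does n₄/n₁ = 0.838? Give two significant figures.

n₄/n₁ = (g₄/g₁) exp[−(E₄−E₁)/kT] = 0.838.
⇒ (E₄−E₁)/kT = ln((2/2)/0.838) = ln(1.193) = 0.1765.
kT = 225 meV / 0.1765 = 1300 meV.

1300 meV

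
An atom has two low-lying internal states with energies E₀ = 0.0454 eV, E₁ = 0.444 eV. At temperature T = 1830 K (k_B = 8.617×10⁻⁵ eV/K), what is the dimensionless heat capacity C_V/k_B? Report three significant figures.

k_BT = 8.617×10⁻⁵ × 1830 K = 0.15769 eV.
Eᵢ/kT = 0.28791, 2.8157.
Z = Σ e^(−Eᵢ/kT) = e^(−0.28791) + e^(−2.8157) = 0.74983 + 0.059863 = 0.80969.
⟨E⟩ = 0.074870 eV, ⟨E²⟩ = 0.016484 eV².
C_V/k_B = (⟨E²⟩ − ⟨E⟩²)/(kT)² = (0.016484 − 0.0056055)/0.024866 = 0.437.

0.437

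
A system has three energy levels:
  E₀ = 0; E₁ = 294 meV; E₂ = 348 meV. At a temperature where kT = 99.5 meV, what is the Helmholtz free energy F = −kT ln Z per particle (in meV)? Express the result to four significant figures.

-7.875 meV

Eᵢ/kT = 0, 2.95477, 3.49749.
Z = Σ e^(−Eᵢ/kT) = e^(−0) + e^(−2.95477) + e^(−3.49749) = 1.00000 + 0.0520906 + 0.0302733 = 1.08236.
F = −kT ln Z = −99.5 × ln(1.08236) = −99.5 × 0.0791438 = -7.875 meV.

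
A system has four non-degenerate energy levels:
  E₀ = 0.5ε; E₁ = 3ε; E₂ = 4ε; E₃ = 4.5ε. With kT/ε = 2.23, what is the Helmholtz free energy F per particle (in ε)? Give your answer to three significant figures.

-0.684 ε

Eᵢ/kT = 0.22422, 1.3453, 1.7937, 2.0179.
Z = Σ e^(−Eᵢ/kT) = e^(−0.22422) + e^(−1.3453) + e^(−1.7937) + e^(−2.0179) = 0.79914 + 0.26046 + 0.16634 + 0.13293 = 1.3589.
F = −kT ln Z = −2.23 × ln(1.3589) = −2.23 × 0.30668 = -0.684 ε.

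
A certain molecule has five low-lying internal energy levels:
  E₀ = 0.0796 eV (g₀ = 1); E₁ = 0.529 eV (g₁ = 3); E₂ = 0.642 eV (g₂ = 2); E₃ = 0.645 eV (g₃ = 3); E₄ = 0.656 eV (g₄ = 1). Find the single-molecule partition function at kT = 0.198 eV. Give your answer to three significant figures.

Z = 1.11

Eᵢ/kT = 0.40202, 2.6717, 3.2424, 3.2576, 3.3131.
Z = Σ gᵢe^(−Eᵢ/kT) = 1·e^(−0.40202) + 3·e^(−2.6717) + 2·e^(−3.2424) + 3·e^(−3.2576) + 1·e^(−3.3131) = 0.66897 + 0.20740 + 0.078140 + 0.11544 + 0.036403 = 1.1064.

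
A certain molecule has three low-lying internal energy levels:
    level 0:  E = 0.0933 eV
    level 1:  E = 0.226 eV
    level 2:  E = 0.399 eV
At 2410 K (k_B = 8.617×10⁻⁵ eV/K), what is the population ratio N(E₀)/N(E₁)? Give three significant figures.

k_BT = 8.617×10⁻⁵ × 2410 K = 0.20767 eV.
n₀/n₁ = exp[−(E₀−E₁)/kT] = exp(−(-0.1327 eV)/(0.20767 eV)) = exp(0.63899) = 1.89.

1.89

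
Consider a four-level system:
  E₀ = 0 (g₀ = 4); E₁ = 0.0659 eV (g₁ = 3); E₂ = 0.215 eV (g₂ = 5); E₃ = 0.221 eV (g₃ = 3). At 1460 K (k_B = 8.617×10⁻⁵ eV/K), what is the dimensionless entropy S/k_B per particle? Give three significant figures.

2.44

k_BT = 8.617×10⁻⁵ × 1460 K = 0.12581 eV.
Eᵢ/kT = 0, 0.52381, 1.7089, 1.7566.
Z = Σ gᵢe^(−Eᵢ/kT) = 4·e^(−0) + 3·e^(−0.52381) + 5·e^(−1.7089) + 3·e^(−1.7566) = 4.0000 + 1.7768 + 0.90532 + 0.51789 = 7.2000.
⟨E⟩ = Σ EᵢPᵢ = 0.059193 eV.
S/k_B = ln Z + ⟨E⟩/kT = ln(7.2000) + 0.059193/0.12581 = 1.9741 + 0.47050 = 2.44.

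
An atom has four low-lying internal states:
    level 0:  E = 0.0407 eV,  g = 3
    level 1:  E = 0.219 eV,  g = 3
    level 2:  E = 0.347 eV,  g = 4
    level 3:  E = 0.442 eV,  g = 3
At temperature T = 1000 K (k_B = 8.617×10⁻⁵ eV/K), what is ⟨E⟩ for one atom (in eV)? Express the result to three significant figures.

k_BT = 8.617×10⁻⁵ × 1000 K = 0.086170 eV.
Eᵢ/kT = 0.47232, 2.5415, 4.0269, 5.1294.
Z = Σ gᵢe^(−Eᵢ/kT) = 3·e^(−0.47232) + 3·e^(−2.5415) + 4·e^(−4.0269) + 3·e^(−5.1294) = 1.8707 + 0.23624 + 0.071318 + 0.017760 = 2.1960.
⟨E⟩ = Σ Eᵢ gᵢe^(−Eᵢ/kT) / Z = (0.0407·1.8707 + 0.219·0.23624 + 0.347·0.071318 + 0.442·0.017760) / 2.1960 = 0.0731 eV.

0.0731 eV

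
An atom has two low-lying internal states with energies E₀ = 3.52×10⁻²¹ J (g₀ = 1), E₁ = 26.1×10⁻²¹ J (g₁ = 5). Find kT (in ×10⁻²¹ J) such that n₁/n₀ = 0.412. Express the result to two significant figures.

n₁/n₀ = (g₁/g₀) exp[−(E₁−E₀)/kT] = 0.412.
⇒ (E₁−E₀)/kT = ln((5/1)/0.412) = ln(12.14) = 2.497.
kT = 22.58 ×10⁻²¹ J / 2.497 = 9.0 ×10⁻²¹ J.

9.0 ×10⁻²¹ J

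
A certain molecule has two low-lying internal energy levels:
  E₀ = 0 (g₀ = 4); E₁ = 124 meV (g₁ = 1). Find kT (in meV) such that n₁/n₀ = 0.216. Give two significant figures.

850 meV

n₁/n₀ = (g₁/g₀) exp[−(E₁−E₀)/kT] = 0.216.
⇒ (E₁−E₀)/kT = ln((1/4)/0.216) = ln(1.157) = 0.1458.
kT = 124 meV / 0.1458 = 850 meV.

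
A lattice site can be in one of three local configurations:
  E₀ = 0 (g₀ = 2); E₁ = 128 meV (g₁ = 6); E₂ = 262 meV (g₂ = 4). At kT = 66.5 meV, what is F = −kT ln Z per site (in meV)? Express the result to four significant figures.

Eᵢ/kT = 0, 1.92481, 3.93985.
Z = Σ gᵢe^(−Eᵢ/kT) = 2·e^(−0) + 6·e^(−1.92481) + 4·e^(−3.93985) = 2.00000 + 0.875421 + 0.0778045 = 2.95323.
F = −kT ln Z = −66.5 × ln(2.95323) = −66.5 × 1.08290 = -72.01 meV.

-72.01 meV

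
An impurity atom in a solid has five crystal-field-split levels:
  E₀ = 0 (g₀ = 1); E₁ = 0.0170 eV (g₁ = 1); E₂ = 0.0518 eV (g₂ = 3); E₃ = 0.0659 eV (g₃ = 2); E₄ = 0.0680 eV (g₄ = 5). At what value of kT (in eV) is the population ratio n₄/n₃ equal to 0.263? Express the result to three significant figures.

0.000933 eV

n₄/n₃ = (g₄/g₃) exp[−(E₄−E₃)/kT] = 0.263.
⇒ (E₄−E₃)/kT = ln((5/2)/0.263) = ln(9.5057) = 2.2519.
kT = 0.0021 eV / 2.2519 = 0.000933 eV.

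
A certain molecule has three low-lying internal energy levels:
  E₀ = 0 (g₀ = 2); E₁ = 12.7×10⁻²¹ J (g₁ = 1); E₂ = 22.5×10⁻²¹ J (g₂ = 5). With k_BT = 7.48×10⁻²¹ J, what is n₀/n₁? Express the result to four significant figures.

n₀/n₁ = (g₀/g₁) exp[−(E₀−E₁)/kT] = (2/1) × exp(−(-12.7 ×10⁻²¹ J)/(7.48 ×10⁻²¹ J)) = (2/1) × exp(1.69786) = 10.92.

10.92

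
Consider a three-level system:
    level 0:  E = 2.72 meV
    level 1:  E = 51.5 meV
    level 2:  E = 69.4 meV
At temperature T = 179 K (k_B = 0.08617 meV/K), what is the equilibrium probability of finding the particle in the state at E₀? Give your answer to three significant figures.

k_BT = 0.08617 × 179 K = 15.424 meV.
Eᵢ/kT = 0.17635, 3.3390, 4.4995.
Z = Σ e^(−Eᵢ/kT) = e^(−0.17635) + e^(−3.3390) + e^(−4.4995) = 0.83832 + 0.035472 + 0.011115 = 0.88491.
P₀ = e^(−E₀/kT) / Z = 0.83832/0.88491 = 0.947.

0.947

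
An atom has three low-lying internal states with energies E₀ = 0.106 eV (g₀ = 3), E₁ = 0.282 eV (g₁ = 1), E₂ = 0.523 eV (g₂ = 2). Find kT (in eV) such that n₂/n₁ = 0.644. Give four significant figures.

n₂/n₁ = (g₂/g₁) exp[−(E₂−E₁)/kT] = 0.644.
⇒ (E₂−E₁)/kT = ln((2/1)/0.644) = ln(3.10559) = 1.13320.
kT = 0.241 eV / 1.13320 = 0.2127 eV.

0.2127 eV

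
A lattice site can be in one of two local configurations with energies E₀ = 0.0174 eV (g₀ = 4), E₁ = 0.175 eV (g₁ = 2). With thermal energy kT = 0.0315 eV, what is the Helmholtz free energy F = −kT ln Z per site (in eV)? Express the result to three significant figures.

Eᵢ/kT = 0.55238, 5.5556.
Z = Σ gᵢe^(−Eᵢ/kT) = 4·e^(−0.55238) + 2·e^(−5.5556) = 2.3023 + 0.0077315 = 2.3100.
F = −kT ln Z = −0.0315 × ln(2.3100) = −0.0315 × 0.83725 = -0.0264 eV.

-0.0264 eV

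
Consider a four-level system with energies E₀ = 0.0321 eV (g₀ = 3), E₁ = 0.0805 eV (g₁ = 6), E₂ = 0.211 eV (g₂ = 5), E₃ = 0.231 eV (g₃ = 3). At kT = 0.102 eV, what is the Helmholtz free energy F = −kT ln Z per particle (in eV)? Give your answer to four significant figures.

Eᵢ/kT = 0.314706, 0.789216, 2.06863, 2.26471.
Z = Σ gᵢe^(−Eᵢ/kT) = 3·e^(−0.314706) + 6·e^(−0.789216) + 5·e^(−2.06863) + 3·e^(−2.26471) = 2.19001 + 2.72520 + 0.631794 + 0.311580 = 5.85858.
F = −kT ln Z = −0.102 × ln(5.85858) = −0.102 × 1.76791 = -0.1803 eV.

-0.1803 eV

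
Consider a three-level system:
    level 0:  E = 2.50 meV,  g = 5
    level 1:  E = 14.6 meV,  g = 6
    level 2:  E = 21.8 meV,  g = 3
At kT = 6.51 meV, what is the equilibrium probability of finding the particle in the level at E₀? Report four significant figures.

Eᵢ/kT = 0.384025, 2.24270, 3.34869.
Z = Σ gᵢe^(−Eᵢ/kT) = 5·e^(−0.384025) + 6·e^(−2.24270) + 3·e^(−3.34869) = 3.40557 + 0.637029 + 0.105391 = 4.14799.
P₀ = g₀ e^(−E₀/kT) / Z = 3.40557/4.14799 = 0.8210.

0.8210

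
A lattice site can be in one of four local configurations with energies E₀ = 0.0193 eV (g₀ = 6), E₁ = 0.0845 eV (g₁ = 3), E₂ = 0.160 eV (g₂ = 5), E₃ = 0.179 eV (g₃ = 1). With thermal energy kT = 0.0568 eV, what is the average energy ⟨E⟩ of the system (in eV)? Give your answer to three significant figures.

Eᵢ/kT = 0.33979, 1.4877, 2.8169, 3.1514.
Z = Σ gᵢe^(−Eᵢ/kT) = 6·e^(−0.33979) + 3·e^(−1.4877) + 5·e^(−2.8169) + 1·e^(−3.1514) = 4.2715 + 0.67767 + 0.29896 + 0.042792 = 5.2909.
⟨E⟩ = Σ Eᵢ gᵢe^(−Eᵢ/kT) / Z = (0.0193·4.2715 + 0.0845·0.67767 + 0.160·0.29896 + 0.179·0.042792) / 5.2909 = 0.0369 eV.

0.0369 eV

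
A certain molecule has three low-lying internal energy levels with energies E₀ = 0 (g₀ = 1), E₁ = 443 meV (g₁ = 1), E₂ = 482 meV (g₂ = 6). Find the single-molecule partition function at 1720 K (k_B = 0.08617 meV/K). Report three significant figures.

Z = 1.28

k_BT = 0.08617 × 1720 K = 148.21 meV.
Eᵢ/kT = 0, 2.9890, 3.2521.
Z = Σ gᵢe^(−Eᵢ/kT) = 1·e^(−0) + 1·e^(−2.9890) + 6·e^(−3.2521) = 1.0000 + 0.050338 + 0.23216 = 1.2825.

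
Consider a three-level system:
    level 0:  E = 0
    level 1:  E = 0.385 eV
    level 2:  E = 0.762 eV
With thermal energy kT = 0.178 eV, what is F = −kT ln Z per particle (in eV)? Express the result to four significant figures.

Eᵢ/kT = 0, 2.16292, 4.28090.
Z = Σ e^(−Eᵢ/kT) = e^(−0) + e^(−2.16292) + e^(−4.28090) = 1.00000 + 0.114989 + 0.0138302 = 1.12882.
F = −kT ln Z = −0.178 × ln(1.12882) = −0.178 × 0.121173 = -0.02157 eV.

-0.02157 eV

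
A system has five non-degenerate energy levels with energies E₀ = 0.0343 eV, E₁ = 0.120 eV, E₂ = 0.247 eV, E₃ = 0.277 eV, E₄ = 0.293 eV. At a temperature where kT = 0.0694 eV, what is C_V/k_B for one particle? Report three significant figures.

0.888

Eᵢ/kT = 0.49424, 1.7291, 3.5591, 3.9914, 4.2219.
Z = Σ e^(−Eᵢ/kT) = e^(−0.49424) + e^(−1.7291) + e^(−3.5591) + e^(−3.9914) + e^(−4.2219) = 0.61003 + 0.17744 + 0.028464 + 0.018474 + 0.014671 = 0.84908.
⟨E⟩ = 0.069090 eV, ⟨E²⟩ = 0.0090526 eV².
C_V/k_B = (⟨E²⟩ − ⟨E⟩²)/(kT)² = (0.0090526 − 0.0047734)/0.0048164 = 0.888.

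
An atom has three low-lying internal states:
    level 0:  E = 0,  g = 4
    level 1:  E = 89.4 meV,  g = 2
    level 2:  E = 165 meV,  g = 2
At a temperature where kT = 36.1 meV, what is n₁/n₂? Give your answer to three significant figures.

8.12

n₁/n₂ = (g₁/g₂) exp[−(E₁−E₂)/kT] = (2/2) × exp(−(-75.6 meV)/(36.1 meV)) = (2/2) × exp(2.0942) = 8.12.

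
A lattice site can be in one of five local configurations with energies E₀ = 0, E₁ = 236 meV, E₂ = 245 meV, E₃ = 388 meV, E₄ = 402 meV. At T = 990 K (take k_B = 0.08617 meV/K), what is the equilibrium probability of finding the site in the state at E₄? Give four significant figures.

0.007887

k_BT = 0.08617 × 990 K = 85.3083 meV.
Eᵢ/kT = 0, 2.76644, 2.87194, 4.54821, 4.71232.
Z = Σ e^(−Eᵢ/kT) = e^(−0) + e^(−2.76644) + e^(−2.87194) + e^(−4.54821) + e^(−4.71232) = 1.00000 + 0.0628855 + 0.0565890 + 0.0105861 + 0.00898391 = 1.13904.
P₄ = e^(−E₄/kT) / Z = 0.00898391/1.13904 = 0.007887.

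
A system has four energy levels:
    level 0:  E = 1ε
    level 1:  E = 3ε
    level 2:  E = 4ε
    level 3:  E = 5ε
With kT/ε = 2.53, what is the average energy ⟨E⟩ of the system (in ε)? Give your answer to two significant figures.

Eᵢ/kT = 0.3953, 1.186, 1.581, 1.976.
Z = Σ e^(−Eᵢ/kT) = e^(−0.3953) + e^(−1.186) + e^(−1.581) + e^(−1.976) = 0.6735 + 0.3054 + 0.2058 + 0.1386 = 1.323.
⟨E⟩ = Σ Eᵢ e^(−Eᵢ/kT) / Z = (1·0.6735 + 3·0.3054 + 4·0.2058 + 5·0.1386) / 1.323 = 2.3 ε.

2.3 ε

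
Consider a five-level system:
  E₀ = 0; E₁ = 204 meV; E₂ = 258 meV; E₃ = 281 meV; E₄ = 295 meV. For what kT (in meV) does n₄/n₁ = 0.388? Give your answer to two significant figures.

n₄/n₁ = exp[−(E₄−E₁)/kT] = 0.388.
⇒ (E₄−E₁)/kT = ln(1/0.388) = ln(2.577) = 0.9466.
kT = 91 meV / 0.9466 = 96 meV.

96 meV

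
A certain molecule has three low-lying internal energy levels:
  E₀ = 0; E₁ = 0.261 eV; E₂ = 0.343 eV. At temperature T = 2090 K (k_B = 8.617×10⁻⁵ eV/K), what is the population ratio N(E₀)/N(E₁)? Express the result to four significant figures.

4.260

k_BT = 8.617×10⁻⁵ × 2090 K = 0.180095 eV.
n₀/n₁ = exp[−(E₀−E₁)/kT] = exp(−(-0.261 eV)/(0.180095 eV)) = exp(1.44924) = 4.260.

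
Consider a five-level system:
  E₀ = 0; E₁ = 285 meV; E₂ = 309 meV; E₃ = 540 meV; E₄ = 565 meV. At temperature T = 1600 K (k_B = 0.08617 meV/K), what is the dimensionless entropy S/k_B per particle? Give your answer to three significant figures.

k_BT = 0.08617 × 1600 K = 137.87 meV.
Eᵢ/kT = 0, 2.0672, 2.2412, 3.9167, 4.0981.
Z = Σ e^(−Eᵢ/kT) = e^(−0) + e^(−2.0672) + e^(−2.2412) + e^(−3.9167) + e^(−4.0981) = 1.0000 + 0.12654 + 0.10633 + 0.019907 + 0.016604 = 1.2694.
⟨E⟩ = Σ EᵢPᵢ = 70.152 meV.
S/k_B = ln Z + ⟨E⟩/kT = ln(1.2694) + 70.152/137.87 = 0.23854 + 0.50883 = 0.747.

0.747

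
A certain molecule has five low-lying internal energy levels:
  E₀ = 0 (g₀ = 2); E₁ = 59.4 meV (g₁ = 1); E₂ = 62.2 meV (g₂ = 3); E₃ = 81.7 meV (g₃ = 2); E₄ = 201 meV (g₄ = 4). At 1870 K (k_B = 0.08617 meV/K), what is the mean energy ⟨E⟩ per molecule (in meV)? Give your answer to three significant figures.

70.2 meV

k_BT = 0.08617 × 1870 K = 161.14 meV.
Eᵢ/kT = 0, 0.36862, 0.38600, 0.50701, 1.2474.
Z = Σ gᵢe^(−Eᵢ/kT) = 2·e^(−0) + 1·e^(−0.36862) + 3·e^(−0.38600) + 2·e^(−0.50701) + 4·e^(−1.2474) = 2.0000 + 0.69169 + 2.0393 + 1.2046 + 1.1490 = 7.0846.
⟨E⟩ = Σ Eᵢ gᵢe^(−Eᵢ/kT) / Z = (0·2.0000 + 59.4·0.69169 + 62.2·2.0393 + 81.7·1.2046 + 201·1.1490) / 7.0846 = 70.2 meV.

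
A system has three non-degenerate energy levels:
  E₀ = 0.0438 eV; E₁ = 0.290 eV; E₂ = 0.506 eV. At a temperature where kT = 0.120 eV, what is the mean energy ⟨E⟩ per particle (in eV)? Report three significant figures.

0.0799 eV

Eᵢ/kT = 0.36500, 2.4167, 4.2167.
Z = Σ e^(−Eᵢ/kT) = e^(−0.36500) + e^(−2.4167) + e^(−4.2167) = 0.69420 + 0.089216 + 0.014747 = 0.79816.
⟨E⟩ = Σ Eᵢ e^(−Eᵢ/kT) / Z = (0.0438·0.69420 + 0.290·0.089216 + 0.506·0.014747) / 0.79816 = 0.0799 eV.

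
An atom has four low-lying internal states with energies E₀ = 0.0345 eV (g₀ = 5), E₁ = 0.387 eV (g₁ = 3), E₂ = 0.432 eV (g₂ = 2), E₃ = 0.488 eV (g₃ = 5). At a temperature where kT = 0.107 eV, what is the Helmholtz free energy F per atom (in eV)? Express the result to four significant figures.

-0.1426 eV

Eᵢ/kT = 0.322430, 3.61682, 4.03738, 4.56075.
Z = Σ gᵢe^(−Eᵢ/kT) = 5·e^(−0.322430) + 3·e^(−3.61682) + 2·e^(−4.03738) + 5·e^(−4.56075) = 3.62193 + 0.0806039 + 0.0352873 + 0.0522711 = 3.79009.
F = −kT ln Z = −0.107 × ln(3.79009) = −0.107 × 1.33239 = -0.1426 eV.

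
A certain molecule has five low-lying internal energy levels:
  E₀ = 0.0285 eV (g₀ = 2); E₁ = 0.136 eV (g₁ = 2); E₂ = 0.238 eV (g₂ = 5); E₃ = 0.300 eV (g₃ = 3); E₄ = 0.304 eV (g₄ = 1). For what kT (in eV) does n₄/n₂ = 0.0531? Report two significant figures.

n₄/n₂ = (g₄/g₂) exp[−(E₄−E₂)/kT] = 0.0531.
⇒ (E₄−E₂)/kT = ln((1/5)/0.0531) = ln(3.766) = 1.326.
kT = 0.066 eV / 1.326 = 0.050 eV.

0.050 eV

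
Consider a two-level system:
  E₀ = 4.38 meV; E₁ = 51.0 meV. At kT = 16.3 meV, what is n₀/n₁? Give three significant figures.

17.5

n₀/n₁ = exp[−(E₀−E₁)/kT] = exp(−(-46.62 meV)/(16.3 meV)) = exp(2.8601) = 17.5.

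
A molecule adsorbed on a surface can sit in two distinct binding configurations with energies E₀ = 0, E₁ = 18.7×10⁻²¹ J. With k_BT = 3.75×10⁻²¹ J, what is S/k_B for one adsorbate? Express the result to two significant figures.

Eᵢ/kT = 0, 4.987.
Z = Σ e^(−Eᵢ/kT) = e^(−0) + e^(−4.987) = 1.000 + 0.006826 = 1.007.
⟨E⟩ = Σ EᵢPᵢ = 0.1268 ×10⁻²¹ J.
S/k_B = ln Z + ⟨E⟩/kT = ln(1.007) + 0.1268/3.75 = 0.006976 + 0.03381 = 0.041.

0.041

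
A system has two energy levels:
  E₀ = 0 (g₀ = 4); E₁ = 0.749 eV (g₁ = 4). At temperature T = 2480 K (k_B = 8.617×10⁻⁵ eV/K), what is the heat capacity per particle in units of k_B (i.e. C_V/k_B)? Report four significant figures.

k_BT = 8.617×10⁻⁵ × 2480 K = 0.213702 eV.
Eᵢ/kT = 0, 3.50488.
Z = Σ gᵢe^(−Eᵢ/kT) = 4·e^(−0) + 4·e^(−3.50488) = 4.00000 + 0.120202 = 4.12020.
⟨E⟩ = 0.0218512 eV, ⟨E²⟩ = 0.0163665 eV².
C_V/k_B = (⟨E²⟩ − ⟨E⟩²)/(kT)² = (0.0163665 − 0.000477475)/0.0456685 = 0.3479.

0.3479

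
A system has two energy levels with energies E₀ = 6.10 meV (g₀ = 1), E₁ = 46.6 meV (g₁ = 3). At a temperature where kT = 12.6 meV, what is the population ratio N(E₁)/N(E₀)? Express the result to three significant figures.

0.121

n₁/n₀ = (g₁/g₀) exp[−(E₁−E₀)/kT] = (3/1) × exp(−(40.50 meV)/(12.6 meV)) = (3/1) × exp(-3.2143) = 0.121.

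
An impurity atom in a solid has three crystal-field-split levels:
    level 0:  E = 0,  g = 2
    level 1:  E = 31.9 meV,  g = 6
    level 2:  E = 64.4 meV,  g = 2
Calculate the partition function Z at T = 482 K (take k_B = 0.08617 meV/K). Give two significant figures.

Z = 5.2

k_BT = 0.08617 × 482 K = 41.53 meV.
Eᵢ/kT = 0, 0.7681, 1.551.
Z = Σ gᵢe^(−Eᵢ/kT) = 2·e^(−0) + 6·e^(−0.7681) + 2·e^(−1.551) = 2.000 + 2.783 + 0.4241 = 5.207.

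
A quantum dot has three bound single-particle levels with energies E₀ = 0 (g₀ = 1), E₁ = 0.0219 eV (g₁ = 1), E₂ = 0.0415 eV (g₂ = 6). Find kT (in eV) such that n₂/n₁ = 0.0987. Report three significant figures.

0.00477 eV

n₂/n₁ = (g₂/g₁) exp[−(E₂−E₁)/kT] = 0.0987.
⇒ (E₂−E₁)/kT = ln((6/1)/0.0987) = ln(60.790) = 4.1074.
kT = 0.0196 eV / 4.1074 = 0.00477 eV.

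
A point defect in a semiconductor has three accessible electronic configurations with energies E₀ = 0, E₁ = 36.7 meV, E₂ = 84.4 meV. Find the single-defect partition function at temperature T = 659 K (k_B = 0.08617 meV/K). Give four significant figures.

k_BT = 0.08617 × 659 K = 56.7860 meV.
Eᵢ/kT = 0, 0.646286, 1.48628.
Z = Σ e^(−Eᵢ/kT) = e^(−0) + e^(−0.646286) + e^(−1.48628) = 1.00000 + 0.523988 + 0.226213 = 1.75020.

Z = 1.750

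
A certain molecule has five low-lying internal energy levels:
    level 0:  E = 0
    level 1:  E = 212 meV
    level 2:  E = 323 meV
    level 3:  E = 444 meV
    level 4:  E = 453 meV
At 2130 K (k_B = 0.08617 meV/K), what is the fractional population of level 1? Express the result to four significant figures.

0.1897

k_BT = 0.08617 × 2130 K = 183.542 meV.
Eᵢ/kT = 0, 1.15505, 1.75982, 2.41906, 2.46810.
Z = Σ e^(−Eᵢ/kT) = e^(−0) + e^(−1.15505) + e^(−1.75982) + e^(−2.41906) + e^(−2.46810) = 1.00000 + 0.315042 + 0.172076 + 0.0890052 + 0.0847457 = 1.66087.
P₁ = e^(−E₁/kT) / Z = 0.315042/1.66087 = 0.1897.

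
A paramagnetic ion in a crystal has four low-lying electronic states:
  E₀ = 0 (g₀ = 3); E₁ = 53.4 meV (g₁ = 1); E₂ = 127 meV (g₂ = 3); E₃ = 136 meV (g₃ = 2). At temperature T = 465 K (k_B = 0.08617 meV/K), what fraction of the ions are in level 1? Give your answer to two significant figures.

0.076

k_BT = 0.08617 × 465 K = 40.07 meV.
Eᵢ/kT = 0, 1.333, 3.169, 3.394.
Z = Σ gᵢe^(−Eᵢ/kT) = 3·e^(−0) + 1·e^(−1.333) + 3·e^(−3.169) + 2·e^(−3.394) = 3.000 + 0.2637 + 0.1261 + 0.06715 = 3.457.
P₁ = g₁ e^(−E₁/kT) / Z = 0.2637/3.457 = 0.076.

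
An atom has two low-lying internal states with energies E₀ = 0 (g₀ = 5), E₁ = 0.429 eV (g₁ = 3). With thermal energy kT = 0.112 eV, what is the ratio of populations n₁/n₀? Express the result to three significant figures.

0.0130

n₁/n₀ = (g₁/g₀) exp[−(E₁−E₀)/kT] = (3/5) × exp(−(0.429 eV)/(0.112 eV)) = (3/5) × exp(-3.8304) = 0.0130.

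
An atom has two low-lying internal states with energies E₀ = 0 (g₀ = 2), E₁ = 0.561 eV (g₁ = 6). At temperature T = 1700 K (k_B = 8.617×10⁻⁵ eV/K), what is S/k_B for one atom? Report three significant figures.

0.991

k_BT = 8.617×10⁻⁵ × 1700 K = 0.14649 eV.
Eᵢ/kT = 0, 3.8296.
Z = Σ gᵢe^(−Eᵢ/kT) = 2·e^(−0) + 6·e^(−3.8296) = 2.0000 + 0.13031 = 2.1303.
⟨E⟩ = Σ EᵢPᵢ = 0.034316 eV.
S/k_B = ln Z + ⟨E⟩/kT = ln(2.1303) + 0.034316/0.14649 = 0.75626 + 0.23425 = 0.991.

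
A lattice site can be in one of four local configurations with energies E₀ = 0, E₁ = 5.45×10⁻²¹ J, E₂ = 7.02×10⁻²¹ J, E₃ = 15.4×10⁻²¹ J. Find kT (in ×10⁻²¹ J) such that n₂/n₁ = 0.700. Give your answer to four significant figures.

4.402 ×10⁻²¹ J

n₂/n₁ = exp[−(E₂−E₁)/kT] = 0.700.
⇒ (E₂−E₁)/kT = ln(1/0.700) = ln(1.42857) = 0.356674.
kT = 1.57 ×10⁻²¹ J / 0.356674 = 4.402 ×10⁻²¹ J.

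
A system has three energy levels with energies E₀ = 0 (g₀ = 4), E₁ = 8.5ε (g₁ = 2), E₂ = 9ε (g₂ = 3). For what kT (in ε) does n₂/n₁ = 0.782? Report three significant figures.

0.768 ε

n₂/n₁ = (g₂/g₁) exp[−(E₂−E₁)/kT] = 0.782.
⇒ (E₂−E₁)/kT = ln((3/2)/0.782) = ln(1.9182) = 0.65139.
kT = 0.5ε / 0.65139 = 0.768 ε.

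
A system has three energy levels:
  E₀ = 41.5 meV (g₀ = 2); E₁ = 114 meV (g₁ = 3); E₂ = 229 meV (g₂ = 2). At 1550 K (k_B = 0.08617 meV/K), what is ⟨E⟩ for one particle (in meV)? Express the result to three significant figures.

k_BT = 0.08617 × 1550 K = 133.56 meV.
Eᵢ/kT = 0.31072, 0.85355, 1.7146.
Z = Σ gᵢe^(−Eᵢ/kT) = 2·e^(−0.31072) + 3·e^(−0.85355) + 2·e^(−1.7146) = 1.4658 + 1.2777 + 0.36007 = 3.1036.
⟨E⟩ = Σ Eᵢ gᵢe^(−Eᵢ/kT) / Z = (41.5·1.4658 + 114·1.2777 + 229·0.36007) / 3.1036 = 93.1 meV.

93.1 meV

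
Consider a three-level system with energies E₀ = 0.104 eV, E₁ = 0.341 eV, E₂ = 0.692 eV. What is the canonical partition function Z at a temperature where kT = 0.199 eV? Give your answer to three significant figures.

Eᵢ/kT = 0.52261, 1.7136, 3.4774.
Z = Σ e^(−Eᵢ/kT) = e^(−0.52261) + e^(−1.7136) + e^(−3.4774) = 0.59297 + 0.18022 + 0.030888 = 0.80408.

Z = 0.804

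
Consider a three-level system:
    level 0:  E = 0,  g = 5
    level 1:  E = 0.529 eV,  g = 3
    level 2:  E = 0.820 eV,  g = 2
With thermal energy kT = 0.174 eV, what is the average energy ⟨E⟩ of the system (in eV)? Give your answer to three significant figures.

Eᵢ/kT = 0, 3.0402, 4.7126.
Z = Σ gᵢe^(−Eᵢ/kT) = 5·e^(−0) + 3·e^(−3.0402) + 2·e^(−4.7126) = 5.0000 + 0.14348 + 0.017963 = 5.1614.
⟨E⟩ = Σ Eᵢ gᵢe^(−Eᵢ/kT) / Z = (0·5.0000 + 0.529·0.14348 + 0.820·0.017963) / 5.1614 = 0.0176 eV.

0.0176 eV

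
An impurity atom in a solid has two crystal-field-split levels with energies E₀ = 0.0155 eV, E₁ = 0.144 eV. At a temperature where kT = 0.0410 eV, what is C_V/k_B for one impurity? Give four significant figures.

0.3927

Eᵢ/kT = 0.378049, 3.51220.
Z = Σ e^(−Eᵢ/kT) = e^(−0.378049) + e^(−3.51220) = 0.685197 + 0.0298312 = 0.715028.
⟨E⟩ = 0.0208611 eV, ⟨E²⟩ = 0.00109534 eV².
C_V/k_B = (⟨E²⟩ − ⟨E⟩²)/(kT)² = (0.00109534 − 0.000435185)/0.00168100 = 0.3927.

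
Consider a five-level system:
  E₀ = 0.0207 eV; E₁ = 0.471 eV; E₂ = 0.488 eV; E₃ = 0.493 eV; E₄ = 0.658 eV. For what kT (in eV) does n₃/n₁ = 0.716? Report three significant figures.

n₃/n₁ = exp[−(E₃−E₁)/kT] = 0.716.
⇒ (E₃−E₁)/kT = ln(1/0.716) = ln(1.3966) = 0.33404.
kT = 0.022 eV / 0.33404 = 0.0659 eV.

0.0659 eV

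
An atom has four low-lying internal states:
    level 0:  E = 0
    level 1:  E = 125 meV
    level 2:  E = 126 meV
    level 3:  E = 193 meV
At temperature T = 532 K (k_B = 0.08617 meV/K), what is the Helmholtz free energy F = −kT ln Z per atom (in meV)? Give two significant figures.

-6.2 meV

k_BT = 0.08617 × 532 K = 45.84 meV.
Eᵢ/kT = 0, 2.727, 2.749, 4.210.
Z = Σ e^(−Eᵢ/kT) = e^(−0) + e^(−2.727) + e^(−2.749) + e^(−4.210) = 1.000 + 0.06542 + 0.06399 + 0.01485 = 1.144.
F = −kT ln Z = −45.84 × ln(1.144) = −45.84 × 0.1345 = -6.2 meV.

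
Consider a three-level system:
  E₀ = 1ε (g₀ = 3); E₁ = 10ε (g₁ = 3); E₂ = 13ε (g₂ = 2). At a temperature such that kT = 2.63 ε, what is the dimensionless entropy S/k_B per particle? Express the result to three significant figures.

1.28

Eᵢ/kT = 0.38023, 3.8023, 4.9430.
Z = Σ gᵢe^(−Eᵢ/kT) = 3·e^(−0.38023) + 3·e^(−3.8023) + 2·e^(−4.9430) = 2.0511 + 0.066958 + 0.014266 = 2.1323.
⟨E⟩ = Σ EᵢPᵢ = 1.3629 ε.
S/k_B = ln Z + ⟨E⟩/kT = ln(2.1323) + 1.3629/2.63 = 0.75720 + 0.51821 = 1.28.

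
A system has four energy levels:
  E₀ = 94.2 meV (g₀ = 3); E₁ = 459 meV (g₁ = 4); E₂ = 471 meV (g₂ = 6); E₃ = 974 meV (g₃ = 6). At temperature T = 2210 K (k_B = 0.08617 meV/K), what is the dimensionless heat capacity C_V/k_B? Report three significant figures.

1.03

k_BT = 0.08617 × 2210 K = 190.44 meV.
Eᵢ/kT = 0.49464, 2.4102, 2.4732, 5.1145.
Z = Σ gᵢe^(−Eᵢ/kT) = 3·e^(−0.49464) + 4·e^(−2.4102) + 6·e^(−2.4732) + 6·e^(−5.1145) = 1.8294 + 0.35919 + 0.50589 + 0.036054 = 2.7305.
⟨E⟩ = 223.62 meV, ⟨E²⟩ = 87288 meV².
C_V/k_B = (⟨E²⟩ − ⟨E⟩²)/(kT)² = (87288 − 50006)/36267 = 1.03.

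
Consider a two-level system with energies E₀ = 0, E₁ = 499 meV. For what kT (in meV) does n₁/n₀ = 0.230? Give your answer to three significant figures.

340 meV

n₁/n₀ = exp[−(E₁−E₀)/kT] = 0.230.
⇒ (E₁−E₀)/kT = ln(1/0.230) = ln(4.3478) = 1.4697.
kT = 499 meV / 1.4697 = 340 meV.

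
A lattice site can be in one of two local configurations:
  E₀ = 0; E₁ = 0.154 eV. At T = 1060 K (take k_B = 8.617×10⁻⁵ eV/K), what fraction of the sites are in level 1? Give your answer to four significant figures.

k_BT = 8.617×10⁻⁵ × 1060 K = 0.0913402 eV.
Eᵢ/kT = 0, 1.68600.
Z = Σ e^(−Eᵢ/kT) = e^(−0) + e^(−1.68600) = 1.00000 + 0.185259 = 1.18526.
P₁ = e^(−E₁/kT) / Z = 0.185259/1.18526 = 0.1563.

0.1563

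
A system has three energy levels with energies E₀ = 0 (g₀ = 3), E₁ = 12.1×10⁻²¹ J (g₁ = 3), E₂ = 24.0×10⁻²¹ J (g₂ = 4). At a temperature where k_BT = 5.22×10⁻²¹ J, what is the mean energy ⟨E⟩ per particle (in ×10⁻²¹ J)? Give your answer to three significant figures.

1.36 ×10⁻²¹ J

Eᵢ/kT = 0, 2.3180, 4.5977.
Z = Σ gᵢe^(−Eᵢ/kT) = 3·e^(−0) + 3·e^(−2.3180) + 4·e^(−4.5977) = 3.0000 + 0.29541 + 0.040300 = 3.3357.
⟨E⟩ = Σ Eᵢ gᵢe^(−Eᵢ/kT) / Z = (0·3.0000 + 12.1·0.29541 + 24.0·0.040300) / 3.3357 = 1.36 ×10⁻²¹ J.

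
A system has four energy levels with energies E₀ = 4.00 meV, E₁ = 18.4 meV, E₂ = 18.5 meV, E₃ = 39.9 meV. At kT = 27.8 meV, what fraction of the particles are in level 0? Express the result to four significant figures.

Eᵢ/kT = 0.143885, 0.661871, 0.665468, 1.43525.
Z = Σ e^(−Eᵢ/kT) = e^(−0.143885) + e^(−0.661871) + e^(−0.665468) + e^(−1.43525) = 0.865987 + 0.515885 + 0.514033 + 0.238056 = 2.13396.
P₀ = e^(−E₀/kT) / Z = 0.865987/2.13396 = 0.4058.

0.4058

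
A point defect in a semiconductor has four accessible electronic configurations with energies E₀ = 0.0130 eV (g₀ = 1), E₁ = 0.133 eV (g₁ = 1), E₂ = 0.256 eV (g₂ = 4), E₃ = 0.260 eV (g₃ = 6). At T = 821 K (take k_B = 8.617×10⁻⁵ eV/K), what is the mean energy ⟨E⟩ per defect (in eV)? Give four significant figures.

k_BT = 8.617×10⁻⁵ × 821 K = 0.0707456 eV.
Eᵢ/kT = 0.183757, 1.87998, 3.61860, 3.67514.
Z = Σ gᵢe^(−Eᵢ/kT) = 1·e^(−0.183757) + 1·e^(−1.87998) + 4·e^(−3.61860) + 6·e^(−3.67514) = 0.832138 + 0.152593 + 0.107281 + 0.152075 = 1.24409.
⟨E⟩ = Σ Eᵢ gᵢe^(−Eᵢ/kT) / Z = (0.0130·0.832138 + 0.133·0.152593 + 0.256·0.107281 + 0.260·0.152075) / 1.24409 = 0.07887 eV.

0.07887 eV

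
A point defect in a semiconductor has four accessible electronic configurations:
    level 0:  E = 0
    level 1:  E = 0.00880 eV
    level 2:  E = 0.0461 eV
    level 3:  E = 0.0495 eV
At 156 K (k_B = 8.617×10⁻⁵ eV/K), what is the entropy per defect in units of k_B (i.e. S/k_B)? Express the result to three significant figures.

k_BT = 8.617×10⁻⁵ × 156 K = 0.013443 eV.
Eᵢ/kT = 0, 0.65462, 3.4293, 3.6822.
Z = Σ e^(−Eᵢ/kT) = e^(−0) + e^(−0.65462) + e^(−3.4293) + e^(−3.6822) = 1.0000 + 0.51964 + 0.032410 + 0.025168 = 1.5772.
⟨E⟩ = Σ EᵢPᵢ = 0.0046365 eV.
S/k_B = ln Z + ⟨E⟩/kT = ln(1.5772) + 0.0046365/0.013443 = 0.45565 + 0.34490 = 0.801.

0.801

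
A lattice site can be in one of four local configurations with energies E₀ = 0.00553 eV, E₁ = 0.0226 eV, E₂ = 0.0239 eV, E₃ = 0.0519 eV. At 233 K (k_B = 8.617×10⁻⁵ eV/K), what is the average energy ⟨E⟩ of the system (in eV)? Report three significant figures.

0.0155 eV

k_BT = 8.617×10⁻⁵ × 233 K = 0.020078 eV.
Eᵢ/kT = 0.27543, 1.1256, 1.1904, 2.5849.
Z = Σ e^(−Eᵢ/kT) = e^(−0.27543) + e^(−1.1256) + e^(−1.1904) + e^(−2.5849) = 0.75925 + 0.32446 + 0.30410 + 0.075404 = 1.4632.
⟨E⟩ = Σ Eᵢ e^(−Eᵢ/kT) / Z = (0.00553·0.75925 + 0.0226·0.32446 + 0.0239·0.30410 + 0.0519·0.075404) / 1.4632 = 0.0155 eV.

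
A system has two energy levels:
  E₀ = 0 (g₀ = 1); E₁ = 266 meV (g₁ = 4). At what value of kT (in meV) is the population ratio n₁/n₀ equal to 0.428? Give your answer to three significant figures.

n₁/n₀ = (g₁/g₀) exp[−(E₁−E₀)/kT] = 0.428.
⇒ (E₁−E₀)/kT = ln((4/1)/0.428) = ln(9.3458) = 2.2349.
kT = 266 meV / 2.2349 = 119 meV.

119 meV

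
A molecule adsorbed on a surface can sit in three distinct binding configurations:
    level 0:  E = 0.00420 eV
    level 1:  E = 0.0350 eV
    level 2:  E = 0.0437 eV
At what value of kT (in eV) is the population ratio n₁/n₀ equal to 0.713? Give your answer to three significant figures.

n₁/n₀ = exp[−(E₁−E₀)/kT] = 0.713.
⇒ (E₁−E₀)/kT = ln(1/0.713) = ln(1.4025) = 0.33826.
kT = 0.03080 eV / 0.33826 = 0.0911 eV.

0.0911 eV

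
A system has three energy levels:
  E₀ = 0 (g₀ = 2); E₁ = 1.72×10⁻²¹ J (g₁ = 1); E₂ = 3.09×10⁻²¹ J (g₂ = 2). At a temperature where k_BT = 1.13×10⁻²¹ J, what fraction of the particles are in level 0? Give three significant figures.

0.852

Eᵢ/kT = 0, 1.5221, 2.7345.
Z = Σ gᵢe^(−Eᵢ/kT) = 2·e^(−0) + 1·e^(−1.5221) + 2·e^(−2.7345) = 2.0000 + 0.21825 + 0.12985 = 2.3481.
P₀ = g₀ e^(−E₀/kT) / Z = 2.0000/2.3481 = 0.852.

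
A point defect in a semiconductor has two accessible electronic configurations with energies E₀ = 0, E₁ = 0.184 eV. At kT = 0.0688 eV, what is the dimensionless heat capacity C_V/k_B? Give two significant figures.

Eᵢ/kT = 0, 2.674.
Z = Σ e^(−Eᵢ/kT) = e^(−0) + e^(−2.674) = 1.000 + 0.06898 = 1.069.
⟨E⟩ = 0.01187 eV, ⟨E²⟩ = 0.002185 eV².
C_V/k_B = (⟨E²⟩ − ⟨E⟩²)/(kT)² = (0.002185 − 0.0001409)/0.004733 = 0.43.

0.43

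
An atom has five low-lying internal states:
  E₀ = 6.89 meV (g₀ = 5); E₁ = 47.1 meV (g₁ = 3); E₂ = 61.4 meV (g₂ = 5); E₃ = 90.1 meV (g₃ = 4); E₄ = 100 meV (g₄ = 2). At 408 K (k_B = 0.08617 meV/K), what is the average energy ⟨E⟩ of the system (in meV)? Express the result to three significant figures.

k_BT = 0.08617 × 408 K = 35.157 meV.
Eᵢ/kT = 0.19598, 1.3397, 1.7465, 2.5628, 2.8444.
Z = Σ gᵢe^(−Eᵢ/kT) = 5·e^(−0.19598) + 3·e^(−1.3397) + 5·e^(−1.7465) + 4·e^(−2.5628) + 2·e^(−2.8444) = 4.1101 + 0.78577 + 0.87192 + 0.30835 + 0.11634 = 6.1925.
⟨E⟩ = Σ Eᵢ gᵢe^(−Eᵢ/kT) / Z = (6.89·4.1101 + 47.1·0.78577 + 61.4·0.87192 + 90.1·0.30835 + 100·0.11634) / 6.1925 = 25.6 meV.

25.6 meV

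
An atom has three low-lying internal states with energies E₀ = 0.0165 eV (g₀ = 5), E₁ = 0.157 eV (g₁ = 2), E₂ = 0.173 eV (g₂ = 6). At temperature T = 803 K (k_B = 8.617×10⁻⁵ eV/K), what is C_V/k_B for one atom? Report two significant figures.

k_BT = 8.617×10⁻⁵ × 803 K = 0.06919 eV.
Eᵢ/kT = 0.2385, 2.269, 2.500.
Z = Σ gᵢe^(−Eᵢ/kT) = 5·e^(−0.2385) + 2·e^(−2.269) + 6·e^(−2.500) = 3.939 + 0.2068 + 0.4925 = 4.638.
⟨E⟩ = 0.03938 eV, ⟨E²⟩ = 0.004508 eV².
C_V/k_B = (⟨E²⟩ − ⟨E⟩²)/(kT)² = (0.004508 − 0.001551)/0.004787 = 0.62.

0.62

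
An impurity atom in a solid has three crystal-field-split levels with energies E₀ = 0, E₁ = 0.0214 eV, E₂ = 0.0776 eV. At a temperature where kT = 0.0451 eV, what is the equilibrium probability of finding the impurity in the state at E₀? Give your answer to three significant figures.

0.555

Eᵢ/kT = 0, 0.47450, 1.7206.
Z = Σ e^(−Eᵢ/kT) = e^(−0) + e^(−0.47450) + e^(−1.7206) = 1.0000 + 0.62220 + 0.17896 = 1.8012.
P₀ = e^(−E₀/kT) / Z = 1.0000/1.8012 = 0.555.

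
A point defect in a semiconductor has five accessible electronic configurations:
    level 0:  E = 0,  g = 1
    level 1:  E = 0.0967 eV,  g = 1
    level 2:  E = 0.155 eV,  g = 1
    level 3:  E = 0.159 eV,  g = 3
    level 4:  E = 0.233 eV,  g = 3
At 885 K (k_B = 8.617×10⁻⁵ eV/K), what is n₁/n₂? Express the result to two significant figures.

2.1

k_BT = 8.617×10⁻⁵ × 885 K = 0.07626 eV.
n₁/n₂ = (g₁/g₂) exp[−(E₁−E₂)/kT] = (1/1) × exp(−(-0.0583 eV)/(0.07626 eV)) = (1/1) × exp(0.7645) = 2.1.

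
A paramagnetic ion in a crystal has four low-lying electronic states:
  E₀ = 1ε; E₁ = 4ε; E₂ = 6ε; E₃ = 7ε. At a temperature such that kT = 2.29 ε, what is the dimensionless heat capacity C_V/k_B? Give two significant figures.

0.74

Eᵢ/kT = 0.4367, 1.747, 2.620, 3.057.
Z = Σ e^(−Eᵢ/kT) = e^(−0.4367) + e^(−1.747) + e^(−2.620) + e^(−3.057) = 0.6462 + 0.1743 + 0.07280 + 0.04703 = 0.9403.
⟨E⟩ = 2.243 ε, ⟨E²⟩ = 8.891 ε².
C_V/k_B = (⟨E²⟩ − ⟨E⟩²)/(kT)² = (8.891 − 5.031)/5.244 = 0.74.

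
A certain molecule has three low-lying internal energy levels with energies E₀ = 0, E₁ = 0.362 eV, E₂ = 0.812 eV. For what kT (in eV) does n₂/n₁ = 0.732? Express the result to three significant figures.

n₂/n₁ = exp[−(E₂−E₁)/kT] = 0.732.
⇒ (E₂−E₁)/kT = ln(1/0.732) = ln(1.3661) = 0.31196.
kT = 0.450 eV / 0.31196 = 1.44 eV.

1.44 eV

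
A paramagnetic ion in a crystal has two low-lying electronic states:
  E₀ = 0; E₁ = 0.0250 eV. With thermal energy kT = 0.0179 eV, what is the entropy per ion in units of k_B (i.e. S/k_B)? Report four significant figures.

0.4981

Eᵢ/kT = 0, 1.39665.
Z = Σ e^(−Eᵢ/kT) = e^(−0) + e^(−1.39665) = 1.00000 + 0.247424 = 1.24742.
⟨E⟩ = Σ EᵢPᵢ = 0.00495871 eV.
S/k_B = ln Z + ⟨E⟩/kT = ln(1.24742) + 0.00495871/0.0179 = 0.221077 + 0.277023 = 0.4981.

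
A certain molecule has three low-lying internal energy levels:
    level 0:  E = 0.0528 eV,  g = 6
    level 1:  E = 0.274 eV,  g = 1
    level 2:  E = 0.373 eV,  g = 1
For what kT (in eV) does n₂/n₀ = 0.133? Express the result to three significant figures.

1.42 eV

n₂/n₀ = (g₂/g₀) exp[−(E₂−E₀)/kT] = 0.133.
⇒ (E₂−E₀)/kT = ln((1/6)/0.133) = ln(1.2531) = 0.22562.
kT = 0.3202 eV / 0.22562 = 1.42 eV.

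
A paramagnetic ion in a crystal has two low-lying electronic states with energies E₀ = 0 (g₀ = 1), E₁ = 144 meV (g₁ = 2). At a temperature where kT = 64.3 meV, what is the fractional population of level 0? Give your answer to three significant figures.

Eᵢ/kT = 0, 2.2395.
Z = Σ gᵢe^(−Eᵢ/kT) = 1·e^(−0) + 2·e^(−2.2395) = 1.0000 + 0.21302 = 1.2130.
P₀ = g₀ e^(−E₀/kT) / Z = 1.0000/1.2130 = 0.824.

0.824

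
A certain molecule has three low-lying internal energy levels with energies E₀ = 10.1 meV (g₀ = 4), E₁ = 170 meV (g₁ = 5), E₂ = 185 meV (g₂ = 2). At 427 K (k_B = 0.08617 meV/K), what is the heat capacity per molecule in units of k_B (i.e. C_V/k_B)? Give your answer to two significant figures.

0.39

k_BT = 0.08617 × 427 K = 36.79 meV.
Eᵢ/kT = 0.2745, 4.621, 5.029.
Z = Σ gᵢe^(−Eᵢ/kT) = 4·e^(−0.2745) + 5·e^(−4.621) + 2·e^(−5.029) = 3.040 + 0.04921 + 0.01309 = 3.102.
⟨E⟩ = 13.38 meV, ⟨E²⟩ = 702.9 meV².
C_V/k_B = (⟨E²⟩ − ⟨E⟩²)/(kT)² = (702.9 − 179.0)/1354 = 0.39.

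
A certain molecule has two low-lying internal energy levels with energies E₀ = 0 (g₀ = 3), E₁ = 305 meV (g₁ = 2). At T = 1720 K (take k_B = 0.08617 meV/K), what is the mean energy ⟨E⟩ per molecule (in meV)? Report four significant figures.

23.93 meV

k_BT = 0.08617 × 1720 K = 148.212 meV.
Eᵢ/kT = 0, 2.05786.
Z = Σ gᵢe^(−Eᵢ/kT) = 3·e^(−0) + 2·e^(−2.05786) = 3.00000 + 0.255454 = 3.25545.
⟨E⟩ = Σ Eᵢ gᵢe^(−Eᵢ/kT) / Z = (0·3.00000 + 305·0.255454) / 3.25545 = 23.93 meV.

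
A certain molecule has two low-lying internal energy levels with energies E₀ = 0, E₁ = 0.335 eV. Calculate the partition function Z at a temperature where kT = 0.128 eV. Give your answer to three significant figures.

Z = 1.07

Eᵢ/kT = 0, 2.6172.
Z = Σ e^(−Eᵢ/kT) = e^(−0) + e^(−2.6172) = 1.0000 + 0.073007 = 1.0730.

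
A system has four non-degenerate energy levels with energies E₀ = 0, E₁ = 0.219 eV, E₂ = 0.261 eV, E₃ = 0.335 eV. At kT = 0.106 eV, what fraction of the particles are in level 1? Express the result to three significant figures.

0.101

Eᵢ/kT = 0, 2.0660, 2.4623, 3.1604.
Z = Σ e^(−Eᵢ/kT) = e^(−0) + e^(−2.0660) + e^(−2.4623) + e^(−3.1604) = 1.0000 + 0.12669 + 0.085239 + 0.042409 = 1.2543.
P₁ = e^(−E₁/kT) / Z = 0.12669/1.2543 = 0.101.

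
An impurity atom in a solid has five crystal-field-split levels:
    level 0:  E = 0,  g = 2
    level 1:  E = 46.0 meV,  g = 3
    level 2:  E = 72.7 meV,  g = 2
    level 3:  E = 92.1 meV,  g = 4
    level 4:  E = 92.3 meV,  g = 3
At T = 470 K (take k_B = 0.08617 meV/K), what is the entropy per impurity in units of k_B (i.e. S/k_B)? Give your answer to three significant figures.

k_BT = 0.08617 × 470 K = 40.500 meV.
Eᵢ/kT = 0, 1.1358, 1.7951, 2.2741, 2.2790.
Z = Σ gᵢe^(−Eᵢ/kT) = 2·e^(−0) + 3·e^(−1.1358) + 2·e^(−1.7951) + 4·e^(−2.2741) + 3·e^(−2.2790) = 2.0000 + 0.96350 + 0.33222 + 0.41156 + 0.30716 = 4.0144.
⟨E⟩ = Σ EᵢPᵢ = 33.561 meV.
S/k_B = ln Z + ⟨E⟩/kT = ln(4.0144) + 33.561/40.500 = 1.3899 + 0.82867 = 2.22.

2.22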